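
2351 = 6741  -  4390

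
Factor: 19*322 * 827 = 5059586=2^1*7^1 *19^1 * 23^1 * 827^1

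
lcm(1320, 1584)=7920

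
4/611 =4/611 = 0.01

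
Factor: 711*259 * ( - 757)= - 139400793 = - 3^2*7^1*37^1*79^1*757^1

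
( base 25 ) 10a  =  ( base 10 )635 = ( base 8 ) 1173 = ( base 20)1bf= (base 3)212112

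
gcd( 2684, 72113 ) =1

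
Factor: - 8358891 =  - 3^1*61^1 * 45677^1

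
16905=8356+8549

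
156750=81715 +75035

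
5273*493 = 2599589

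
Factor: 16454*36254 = 2^2*19^1*433^1*18127^1 = 596523316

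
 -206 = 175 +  - 381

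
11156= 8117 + 3039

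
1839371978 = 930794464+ 908577514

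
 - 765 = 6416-7181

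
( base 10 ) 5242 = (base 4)1101322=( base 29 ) 66M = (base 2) 1010001111010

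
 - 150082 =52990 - 203072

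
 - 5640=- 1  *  5640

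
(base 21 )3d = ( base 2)1001100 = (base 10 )76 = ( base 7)136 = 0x4c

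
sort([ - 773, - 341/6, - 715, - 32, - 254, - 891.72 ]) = [-891.72, - 773,-715  , - 254, - 341/6, -32 ] 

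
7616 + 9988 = 17604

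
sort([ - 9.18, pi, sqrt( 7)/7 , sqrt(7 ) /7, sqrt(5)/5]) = [ - 9.18 , sqrt(7 )/7, sqrt( 7 ) /7, sqrt(5) /5, pi]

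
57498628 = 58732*979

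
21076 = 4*5269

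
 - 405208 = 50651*( - 8 )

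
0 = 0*85813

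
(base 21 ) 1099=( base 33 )8ml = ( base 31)9q4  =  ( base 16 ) 24F3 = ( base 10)9459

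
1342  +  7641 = 8983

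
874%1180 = 874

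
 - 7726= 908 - 8634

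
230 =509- 279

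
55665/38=1464 + 33/38= 1464.87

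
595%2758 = 595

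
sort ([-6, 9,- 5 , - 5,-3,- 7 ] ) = [-7, - 6, - 5 ,-5, -3 , 9]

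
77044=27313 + 49731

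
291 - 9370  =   - 9079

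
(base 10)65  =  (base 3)2102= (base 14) 49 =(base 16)41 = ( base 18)3b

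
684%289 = 106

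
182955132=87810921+95144211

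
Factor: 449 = 449^1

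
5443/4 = 1360 + 3/4 = 1360.75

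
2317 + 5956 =8273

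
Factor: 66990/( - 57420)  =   - 7/6=   -2^ (-1 ) * 3^ (  -  1 )*7^1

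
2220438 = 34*65307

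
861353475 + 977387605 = 1838741080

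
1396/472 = 2 + 113/118 = 2.96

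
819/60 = 13+13/20 = 13.65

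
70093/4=17523+1/4 = 17523.25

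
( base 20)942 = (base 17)cca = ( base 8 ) 7142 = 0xE62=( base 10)3682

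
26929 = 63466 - 36537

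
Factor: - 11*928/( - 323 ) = 10208/323 = 2^5*11^1*17^ ( - 1 )*19^ ( - 1)*29^1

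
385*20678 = 7961030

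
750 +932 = 1682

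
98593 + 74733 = 173326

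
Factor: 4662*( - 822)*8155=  - 31251297420 = - 2^2*3^3*5^1*7^2*37^1 * 137^1*233^1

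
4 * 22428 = 89712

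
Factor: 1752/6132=2^1*7^( - 1) = 2/7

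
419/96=4 + 35/96 = 4.36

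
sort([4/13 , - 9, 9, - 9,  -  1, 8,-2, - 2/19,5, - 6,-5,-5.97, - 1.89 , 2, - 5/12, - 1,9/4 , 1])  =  [ - 9, - 9, - 6, - 5.97, - 5, - 2,- 1.89, - 1, - 1, - 5/12, - 2/19, 4/13,1,2,9/4,5, 8,9]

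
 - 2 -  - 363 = 361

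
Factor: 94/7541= 2^1 * 47^1*7541^( - 1)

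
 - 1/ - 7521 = 1/7521=0.00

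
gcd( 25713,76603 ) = 1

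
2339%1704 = 635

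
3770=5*754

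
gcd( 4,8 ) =4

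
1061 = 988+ 73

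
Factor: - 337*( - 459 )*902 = 139524066 =2^1*3^3*11^1*17^1*41^1*337^1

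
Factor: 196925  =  5^2 * 7877^1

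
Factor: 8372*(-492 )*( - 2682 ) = 2^5*3^3 * 7^1*13^1*23^1*41^1 * 149^1 = 11047222368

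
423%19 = 5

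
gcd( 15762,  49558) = 142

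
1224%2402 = 1224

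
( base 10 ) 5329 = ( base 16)14D1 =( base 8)12321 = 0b1010011010001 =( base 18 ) g81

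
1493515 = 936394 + 557121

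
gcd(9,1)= 1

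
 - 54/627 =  - 1+191/209 = - 0.09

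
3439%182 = 163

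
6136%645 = 331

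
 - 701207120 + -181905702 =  - 883112822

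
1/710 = 1/710 =0.00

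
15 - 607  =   -592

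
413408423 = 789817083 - 376408660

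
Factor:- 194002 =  - 2^1 * 97001^1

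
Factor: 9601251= 3^1*11^1*19^1*15313^1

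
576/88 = 72/11 = 6.55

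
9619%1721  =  1014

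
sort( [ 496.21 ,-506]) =[ - 506,496.21] 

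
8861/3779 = 8861/3779= 2.34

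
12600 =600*21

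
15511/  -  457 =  - 34+27/457 = - 33.94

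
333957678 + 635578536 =969536214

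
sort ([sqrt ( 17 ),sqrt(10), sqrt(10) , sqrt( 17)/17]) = [sqrt ( 17 )/17,sqrt ( 10 ),sqrt(  10), sqrt( 17 ) ]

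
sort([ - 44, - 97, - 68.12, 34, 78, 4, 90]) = [  -  97, - 68.12,- 44, 4,34,78, 90 ]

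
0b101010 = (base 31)1b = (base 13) 33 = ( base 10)42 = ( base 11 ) 39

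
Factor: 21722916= 2^2*3^1 * 1810243^1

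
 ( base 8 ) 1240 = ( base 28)O0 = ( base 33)KC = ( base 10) 672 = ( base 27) oo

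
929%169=84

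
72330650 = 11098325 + 61232325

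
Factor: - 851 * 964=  - 2^2*23^1*37^1* 241^1=-820364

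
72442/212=341+ 75/106 = 341.71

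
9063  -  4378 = 4685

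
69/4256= 69/4256  =  0.02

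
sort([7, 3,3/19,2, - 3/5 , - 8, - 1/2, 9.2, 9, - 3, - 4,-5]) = [ - 8,-5, - 4, - 3, - 3/5, - 1/2,3/19,  2,3, 7,9,  9.2 ] 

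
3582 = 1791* 2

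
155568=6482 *24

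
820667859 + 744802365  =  1565470224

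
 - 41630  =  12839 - 54469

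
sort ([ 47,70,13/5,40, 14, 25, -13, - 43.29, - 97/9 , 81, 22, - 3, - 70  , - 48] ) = [ - 70, - 48,-43.29, - 13, - 97/9, - 3, 13/5,14, 22,25 , 40,47, 70, 81] 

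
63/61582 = 63/61582=0.00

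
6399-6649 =-250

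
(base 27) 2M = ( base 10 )76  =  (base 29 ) 2i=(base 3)2211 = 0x4c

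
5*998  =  4990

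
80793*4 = 323172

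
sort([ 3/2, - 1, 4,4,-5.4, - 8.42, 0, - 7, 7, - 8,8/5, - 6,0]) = [ - 8.42 , - 8, - 7, - 6, - 5.4, - 1, 0, 0, 3/2,8/5, 4, 4, 7] 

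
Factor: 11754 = 2^1*3^2 * 653^1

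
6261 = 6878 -617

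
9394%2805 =979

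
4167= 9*463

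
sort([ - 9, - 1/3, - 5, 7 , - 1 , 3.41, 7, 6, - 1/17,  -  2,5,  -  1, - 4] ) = [ - 9, - 5, - 4, - 2, -1, - 1, - 1/3,-1/17, 3.41,5, 6, 7, 7 ]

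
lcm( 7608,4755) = 38040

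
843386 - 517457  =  325929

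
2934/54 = 54 + 1/3 = 54.33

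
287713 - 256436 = 31277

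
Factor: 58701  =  3^1*17^1* 1151^1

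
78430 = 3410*23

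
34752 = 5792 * 6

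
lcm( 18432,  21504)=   129024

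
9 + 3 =12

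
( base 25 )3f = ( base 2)1011010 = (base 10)90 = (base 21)46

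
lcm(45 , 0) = 0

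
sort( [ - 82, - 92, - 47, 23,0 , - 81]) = [ - 92, - 82, - 81, - 47,  0,23]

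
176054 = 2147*82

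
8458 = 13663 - 5205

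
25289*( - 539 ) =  - 13630771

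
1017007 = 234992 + 782015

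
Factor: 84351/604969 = 93/667 =3^1*23^( - 1)*29^( - 1)*31^1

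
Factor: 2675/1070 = 5/2 = 2^(- 1)*5^1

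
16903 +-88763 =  - 71860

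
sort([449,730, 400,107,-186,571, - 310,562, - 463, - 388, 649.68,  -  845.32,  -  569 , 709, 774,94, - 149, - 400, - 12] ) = [ - 845.32,-569, - 463, - 400,  -  388, - 310,-186 ,-149, - 12,94, 107, 400, 449,562,571,649.68,709, 730, 774 ] 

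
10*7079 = 70790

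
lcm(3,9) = 9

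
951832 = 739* 1288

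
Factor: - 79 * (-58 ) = 2^1*29^1*79^1= 4582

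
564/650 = 282/325 = 0.87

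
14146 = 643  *22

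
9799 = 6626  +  3173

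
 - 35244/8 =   -  4406+1/2 = -4405.50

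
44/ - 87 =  - 1 + 43/87 = - 0.51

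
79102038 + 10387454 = 89489492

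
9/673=9/673 = 0.01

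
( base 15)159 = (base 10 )309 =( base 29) aj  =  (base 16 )135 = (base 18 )h3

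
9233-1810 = 7423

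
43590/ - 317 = -138 + 156/317 = -  137.51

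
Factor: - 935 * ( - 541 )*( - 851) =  - 5^1*11^1  *  17^1*23^1*37^1 * 541^1 = -430465585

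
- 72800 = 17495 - 90295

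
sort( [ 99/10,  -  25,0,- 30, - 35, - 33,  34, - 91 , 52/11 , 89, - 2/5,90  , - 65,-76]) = [-91, -76, - 65, - 35, - 33, - 30, - 25 ,-2/5, 0,52/11,99/10,34,89,90] 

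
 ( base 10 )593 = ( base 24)10h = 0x251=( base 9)728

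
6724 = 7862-1138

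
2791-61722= - 58931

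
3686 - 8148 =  - 4462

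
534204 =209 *2556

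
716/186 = 3  +  79/93 = 3.85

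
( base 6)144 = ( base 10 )64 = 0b1000000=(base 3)2101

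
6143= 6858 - 715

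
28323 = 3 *9441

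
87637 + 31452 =119089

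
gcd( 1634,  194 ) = 2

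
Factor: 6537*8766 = 2^1*3^3*487^1*2179^1 = 57303342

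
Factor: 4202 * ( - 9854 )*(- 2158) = 89355244264 = 2^3*11^1*13^2*83^1*191^1 * 379^1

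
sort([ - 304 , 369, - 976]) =[ - 976 , - 304, 369]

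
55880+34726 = 90606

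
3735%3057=678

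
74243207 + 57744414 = 131987621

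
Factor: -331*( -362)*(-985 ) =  - 118024670 = - 2^1*5^1*181^1*197^1*331^1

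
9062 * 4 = 36248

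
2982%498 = 492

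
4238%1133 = 839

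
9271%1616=1191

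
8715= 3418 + 5297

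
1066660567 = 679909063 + 386751504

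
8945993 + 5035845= 13981838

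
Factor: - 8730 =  -2^1*3^2*5^1*97^1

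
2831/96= 29 + 47/96 = 29.49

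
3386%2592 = 794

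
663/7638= 221/2546= 0.09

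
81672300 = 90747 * 900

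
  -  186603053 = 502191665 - 688794718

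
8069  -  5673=2396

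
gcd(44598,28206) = 6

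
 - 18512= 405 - 18917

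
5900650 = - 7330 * ( - 805)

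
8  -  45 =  - 37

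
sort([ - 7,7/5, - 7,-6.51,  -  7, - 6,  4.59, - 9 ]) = [ - 9, - 7,-7, - 7, - 6.51, - 6,7/5,4.59]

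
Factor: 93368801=93368801^1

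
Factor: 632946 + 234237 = 3^1*79^1*3659^1 = 867183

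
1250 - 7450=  - 6200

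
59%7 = 3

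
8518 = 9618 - 1100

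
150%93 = 57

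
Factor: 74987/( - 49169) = - 11^1 *17^1*401^1*49169^( - 1) 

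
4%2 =0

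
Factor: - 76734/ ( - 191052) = 2^( - 1) *7^2*61^( - 1 ) = 49/122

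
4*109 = 436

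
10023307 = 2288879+7734428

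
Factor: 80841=3^1*26947^1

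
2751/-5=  -551 + 4/5 = -  550.20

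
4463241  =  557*8013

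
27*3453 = 93231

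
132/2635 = 132/2635 = 0.05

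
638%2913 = 638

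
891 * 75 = 66825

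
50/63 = 50/63= 0.79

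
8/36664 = 1/4583= 0.00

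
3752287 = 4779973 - 1027686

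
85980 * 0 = 0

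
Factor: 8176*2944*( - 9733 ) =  - 234274711552 = - 2^11*7^1* 23^1 * 73^1*9733^1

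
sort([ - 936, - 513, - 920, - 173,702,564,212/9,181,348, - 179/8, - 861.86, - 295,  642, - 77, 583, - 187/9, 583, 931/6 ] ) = [ - 936,-920, - 861.86, - 513, - 295, -173, - 77,-179/8, - 187/9,212/9, 931/6 , 181, 348,564 , 583, 583,642,702] 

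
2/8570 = 1/4285  =  0.00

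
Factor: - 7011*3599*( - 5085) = 128307715065 =3^4 * 5^1*19^1*41^1*59^1*61^1 * 113^1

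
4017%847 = 629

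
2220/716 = 555/179 = 3.10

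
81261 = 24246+57015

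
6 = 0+6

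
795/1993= 795/1993 =0.40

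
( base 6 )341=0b10000101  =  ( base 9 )157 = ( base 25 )58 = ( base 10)133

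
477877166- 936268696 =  - 458391530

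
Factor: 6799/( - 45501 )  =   - 13/87 = - 3^( - 1) * 13^1  *  29^( - 1)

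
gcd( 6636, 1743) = 21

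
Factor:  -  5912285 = - 5^1*43^1 * 107^1*257^1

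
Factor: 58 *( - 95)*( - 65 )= 2^1*5^2*13^1*19^1*29^1  =  358150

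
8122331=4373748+3748583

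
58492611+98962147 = 157454758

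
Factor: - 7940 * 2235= - 17745900 = - 2^2*3^1*5^2*149^1*397^1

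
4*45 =180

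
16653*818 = 13622154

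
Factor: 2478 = 2^1*3^1*7^1*59^1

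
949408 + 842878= 1792286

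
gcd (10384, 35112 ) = 88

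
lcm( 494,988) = 988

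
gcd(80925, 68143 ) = 83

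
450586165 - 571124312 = -120538147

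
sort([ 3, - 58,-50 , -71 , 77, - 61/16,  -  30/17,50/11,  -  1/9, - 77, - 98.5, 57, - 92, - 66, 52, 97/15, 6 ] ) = [-98.5 ,  -  92, - 77,-71, - 66, - 58, - 50, - 61/16, - 30/17, - 1/9,3, 50/11,6,  97/15, 52, 57, 77]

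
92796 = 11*8436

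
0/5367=0=   0.00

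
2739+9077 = 11816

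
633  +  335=968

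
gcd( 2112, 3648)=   192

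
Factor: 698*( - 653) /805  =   - 2^1*5^(- 1 )*7^( - 1)* 23^( - 1 )*349^1*653^1 = -455794/805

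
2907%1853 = 1054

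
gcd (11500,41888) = 4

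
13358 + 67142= 80500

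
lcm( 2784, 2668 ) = 64032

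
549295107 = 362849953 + 186445154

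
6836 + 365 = 7201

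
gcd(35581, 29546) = 17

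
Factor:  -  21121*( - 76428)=1614235788 = 2^2*3^2*11^1*193^1*21121^1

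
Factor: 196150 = 2^1*5^2 * 3923^1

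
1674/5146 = 27/83 = 0.33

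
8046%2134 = 1644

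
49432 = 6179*8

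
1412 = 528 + 884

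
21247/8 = 21247/8 = 2655.88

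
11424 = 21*544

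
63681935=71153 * 895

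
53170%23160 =6850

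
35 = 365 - 330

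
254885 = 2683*95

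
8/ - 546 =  - 4/273  =  - 0.01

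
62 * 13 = 806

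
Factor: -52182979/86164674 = - 2^(- 1) * 3^( - 1 ) * 17^1*73^( - 1)*127^( - 1)*1549^( - 1)*3069587^1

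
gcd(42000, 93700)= 100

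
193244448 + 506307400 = 699551848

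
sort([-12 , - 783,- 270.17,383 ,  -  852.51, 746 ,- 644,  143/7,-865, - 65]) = [-865,-852.51, - 783, - 644, - 270.17,  -  65,-12,143/7  ,  383,  746]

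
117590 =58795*2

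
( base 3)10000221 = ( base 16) 8a4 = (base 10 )2212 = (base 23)444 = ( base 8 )4244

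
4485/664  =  6+501/664=6.75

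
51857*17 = 881569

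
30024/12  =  2502 = 2502.00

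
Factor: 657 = 3^2 *73^1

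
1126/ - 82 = -14 + 11/41 = -  13.73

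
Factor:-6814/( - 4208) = 2^( - 3 )*263^ (  -  1)*3407^1 = 3407/2104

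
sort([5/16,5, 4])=[5/16, 4,5]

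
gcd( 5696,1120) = 32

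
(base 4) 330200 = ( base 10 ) 3872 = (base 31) 40s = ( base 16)f20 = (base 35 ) 35m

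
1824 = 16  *114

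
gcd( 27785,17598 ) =1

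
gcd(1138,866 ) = 2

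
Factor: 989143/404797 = 263^1*563^( - 1 )*719^( - 1)*3761^1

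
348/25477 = 348/25477 = 0.01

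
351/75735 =13/2805  =  0.00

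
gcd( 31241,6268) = 1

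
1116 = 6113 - 4997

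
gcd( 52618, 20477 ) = 1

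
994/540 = 497/270 = 1.84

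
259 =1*259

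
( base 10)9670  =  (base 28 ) C9A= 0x25C6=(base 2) 10010111000110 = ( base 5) 302140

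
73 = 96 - 23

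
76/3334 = 38/1667 = 0.02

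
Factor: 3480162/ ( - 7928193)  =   - 2^1*13^( - 1)*41^1*43^1*47^1*113^( - 1)*257^(  -  1)  =  -165722/377533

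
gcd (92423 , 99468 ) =1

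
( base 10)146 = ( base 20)76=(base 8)222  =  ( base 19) 7d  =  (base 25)5l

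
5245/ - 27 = - 5245/27 = -194.26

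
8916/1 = 8916=   8916.00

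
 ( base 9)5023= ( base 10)3666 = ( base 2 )111001010010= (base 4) 321102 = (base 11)2833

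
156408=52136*3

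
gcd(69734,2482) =34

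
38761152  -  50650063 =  -11888911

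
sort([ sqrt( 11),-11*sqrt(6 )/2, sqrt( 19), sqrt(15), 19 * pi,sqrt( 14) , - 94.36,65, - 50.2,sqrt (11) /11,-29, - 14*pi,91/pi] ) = [ - 94.36, - 50.2,-14 * pi, - 29, - 11 * sqrt( 6)/2, sqrt(11)/11,sqrt(11), sqrt( 14 ), sqrt( 15), sqrt(19),91/pi,  19 * pi,  65] 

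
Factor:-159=-3^1 * 53^1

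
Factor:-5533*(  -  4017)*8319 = 184898601459 = 3^2* 11^1 *13^1*47^1*59^1 * 103^1 * 503^1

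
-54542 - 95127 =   -  149669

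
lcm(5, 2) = 10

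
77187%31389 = 14409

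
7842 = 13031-5189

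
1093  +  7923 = 9016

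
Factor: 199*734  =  2^1*199^1*367^1 = 146066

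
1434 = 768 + 666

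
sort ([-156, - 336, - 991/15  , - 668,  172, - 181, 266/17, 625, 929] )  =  [-668, - 336, - 181, - 156, - 991/15, 266/17, 172,625,929]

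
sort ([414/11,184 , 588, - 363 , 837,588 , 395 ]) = [-363, 414/11,184 , 395,588,  588, 837 ] 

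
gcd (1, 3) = 1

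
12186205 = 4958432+7227773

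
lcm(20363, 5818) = 40726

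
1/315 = 1/315 = 0.00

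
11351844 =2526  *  4494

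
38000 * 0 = 0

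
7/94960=7/94960 = 0.00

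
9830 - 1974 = 7856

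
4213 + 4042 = 8255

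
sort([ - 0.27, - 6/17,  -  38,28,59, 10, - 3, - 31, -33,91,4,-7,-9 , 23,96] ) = [ - 38 , - 33, - 31,-9,-7 ,-3,-6/17,-0.27,4,10, 23,28, 59,91,96]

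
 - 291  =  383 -674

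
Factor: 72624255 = 3^1*5^1*11^1*17^2 *1523^1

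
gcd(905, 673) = 1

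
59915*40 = 2396600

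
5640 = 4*1410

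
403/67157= 403/67157 = 0.01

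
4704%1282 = 858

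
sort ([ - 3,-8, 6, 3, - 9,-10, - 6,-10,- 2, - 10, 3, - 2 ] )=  [ - 10, - 10, - 10 ,  -  9,-8,-6 , - 3, - 2,-2, 3, 3,  6 ] 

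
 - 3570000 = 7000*(-510)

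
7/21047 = 7/21047  =  0.00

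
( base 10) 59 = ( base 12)4b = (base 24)2B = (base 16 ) 3B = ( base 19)32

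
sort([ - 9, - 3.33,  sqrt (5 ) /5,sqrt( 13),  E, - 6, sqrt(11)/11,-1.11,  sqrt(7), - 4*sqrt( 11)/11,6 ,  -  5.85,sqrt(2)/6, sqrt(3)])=[ -9 , - 6 , - 5.85,-3.33, - 4*sqrt(11)/11 , - 1.11,sqrt( 2)/6,sqrt( 11)/11, sqrt( 5)/5,  sqrt( 3), sqrt(7), E, sqrt (13), 6 ] 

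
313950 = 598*525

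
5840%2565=710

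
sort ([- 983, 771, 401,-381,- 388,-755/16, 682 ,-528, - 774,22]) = [ - 983 , - 774, - 528, - 388, - 381 , - 755/16,  22 , 401, 682, 771 ]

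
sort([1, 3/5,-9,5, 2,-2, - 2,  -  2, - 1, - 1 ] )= [-9,-2, - 2,-2, - 1, - 1, 3/5,1,  2, 5 ] 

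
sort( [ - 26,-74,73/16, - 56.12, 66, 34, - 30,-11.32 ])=[ - 74  , - 56.12,- 30, - 26, - 11.32,  73/16,  34,66]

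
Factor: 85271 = 71^1*1201^1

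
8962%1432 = 370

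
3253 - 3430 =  - 177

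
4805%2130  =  545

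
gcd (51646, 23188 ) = 1054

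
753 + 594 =1347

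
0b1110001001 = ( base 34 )QL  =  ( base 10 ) 905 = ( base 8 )1611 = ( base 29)126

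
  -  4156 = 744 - 4900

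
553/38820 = 553/38820 = 0.01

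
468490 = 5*93698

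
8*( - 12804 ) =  - 102432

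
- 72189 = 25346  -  97535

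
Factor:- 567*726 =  - 2^1 * 3^5*7^1*11^2=- 411642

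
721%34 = 7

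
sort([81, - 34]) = [ - 34,81]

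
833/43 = 833/43 = 19.37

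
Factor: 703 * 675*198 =2^1*3^5*5^2*11^1 * 19^1 * 37^1 = 93955950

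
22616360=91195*248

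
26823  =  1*26823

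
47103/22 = 47103/22 = 2141.05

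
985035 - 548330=436705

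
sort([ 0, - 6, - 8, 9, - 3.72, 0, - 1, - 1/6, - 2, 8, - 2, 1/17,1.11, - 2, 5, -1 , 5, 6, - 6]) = [  -  8, - 6, - 6,-3.72, - 2, - 2, - 2, -1, - 1, - 1/6,  0,0,  1/17, 1.11 , 5,  5,  6, 8, 9 ]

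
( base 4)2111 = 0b10010101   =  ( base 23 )6b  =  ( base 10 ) 149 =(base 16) 95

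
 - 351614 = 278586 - 630200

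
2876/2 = 1438   =  1438.00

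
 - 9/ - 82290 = 3/27430 = 0.00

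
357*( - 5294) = - 1889958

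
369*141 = 52029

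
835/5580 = 167/1116= 0.15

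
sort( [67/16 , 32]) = [ 67/16 , 32 ] 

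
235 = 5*47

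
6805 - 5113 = 1692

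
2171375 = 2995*725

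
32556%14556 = 3444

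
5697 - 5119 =578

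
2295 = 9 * 255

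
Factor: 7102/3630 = 3^ (-1 )*5^( - 1 ) * 11^( - 2 ) * 53^1*67^1=3551/1815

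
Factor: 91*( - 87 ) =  -7917  =  - 3^1 * 7^1*13^1*29^1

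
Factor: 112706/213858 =3^( - 2) * 11^1*47^1  *109^( - 1) = 517/981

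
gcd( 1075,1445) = 5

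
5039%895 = 564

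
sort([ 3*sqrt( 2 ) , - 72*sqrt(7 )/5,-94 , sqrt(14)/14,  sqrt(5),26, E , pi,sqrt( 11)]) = [ - 94 ,-72*sqrt( 7)/5,sqrt( 14)/14, sqrt (5),E,  pi, sqrt( 11), 3*sqrt( 2),26]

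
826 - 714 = 112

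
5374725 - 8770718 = -3395993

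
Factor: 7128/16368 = 2^( - 1)*3^3*31^( - 1) = 27/62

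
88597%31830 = 24937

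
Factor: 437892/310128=2^( - 2 )*71^ ( - 1) *401^1 = 401/284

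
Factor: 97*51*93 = 3^2*17^1 * 31^1*97^1 = 460071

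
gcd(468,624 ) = 156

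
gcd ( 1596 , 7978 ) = 2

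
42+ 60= 102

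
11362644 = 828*13723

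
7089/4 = 1772 + 1/4 = 1772.25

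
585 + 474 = 1059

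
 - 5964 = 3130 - 9094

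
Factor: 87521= 7^1*12503^1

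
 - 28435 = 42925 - 71360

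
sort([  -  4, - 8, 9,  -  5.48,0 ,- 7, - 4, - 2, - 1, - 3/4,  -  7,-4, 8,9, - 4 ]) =[ - 8,-7 ,  -  7, - 5.48,  -  4, - 4, - 4, - 4, - 2,  -  1,  -  3/4,0, 8, 9, 9 ] 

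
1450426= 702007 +748419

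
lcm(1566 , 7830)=7830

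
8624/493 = 8624/493   =  17.49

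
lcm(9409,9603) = 931491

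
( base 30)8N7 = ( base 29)9B9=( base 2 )1111011011001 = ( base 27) AMD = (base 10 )7897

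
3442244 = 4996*689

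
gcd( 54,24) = 6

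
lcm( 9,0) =0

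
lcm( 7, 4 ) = 28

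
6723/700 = 9 + 423/700 = 9.60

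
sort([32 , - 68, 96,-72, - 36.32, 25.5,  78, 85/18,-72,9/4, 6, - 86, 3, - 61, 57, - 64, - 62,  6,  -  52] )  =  [ - 86,-72, - 72, - 68,- 64 , - 62,-61, - 52, - 36.32, 9/4, 3, 85/18, 6, 6, 25.5,32, 57, 78, 96]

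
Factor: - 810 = -2^1 * 3^4  *5^1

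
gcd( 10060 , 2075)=5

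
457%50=7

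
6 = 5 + 1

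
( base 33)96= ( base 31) 9O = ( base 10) 303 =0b100101111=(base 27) B6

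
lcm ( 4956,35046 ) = 490644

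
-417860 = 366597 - 784457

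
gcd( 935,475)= 5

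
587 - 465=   122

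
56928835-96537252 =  - 39608417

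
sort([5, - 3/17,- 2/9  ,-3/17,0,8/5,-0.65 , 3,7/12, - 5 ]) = [-5, - 0.65,  -  2/9, - 3/17, - 3/17 , 0, 7/12, 8/5,3,5 ] 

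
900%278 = 66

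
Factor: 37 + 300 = 337^1  =  337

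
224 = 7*32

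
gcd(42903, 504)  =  63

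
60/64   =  15/16 =0.94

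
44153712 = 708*62364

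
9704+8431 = 18135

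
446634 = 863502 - 416868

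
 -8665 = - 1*8665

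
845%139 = 11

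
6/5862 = 1/977= 0.00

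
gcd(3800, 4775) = 25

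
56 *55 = 3080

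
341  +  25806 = 26147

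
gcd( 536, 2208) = 8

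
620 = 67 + 553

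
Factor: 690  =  2^1*3^1*5^1*23^1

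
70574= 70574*1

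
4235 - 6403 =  - 2168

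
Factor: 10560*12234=2^7*3^2*5^1*11^1*2039^1 =129191040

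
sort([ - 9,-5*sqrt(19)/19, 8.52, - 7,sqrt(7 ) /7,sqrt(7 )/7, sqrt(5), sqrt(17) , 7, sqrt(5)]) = [-9, - 7, - 5*sqrt(19)/19, sqrt ( 7 )/7, sqrt( 7 )/7, sqrt ( 5), sqrt( 5), sqrt( 17),7,8.52] 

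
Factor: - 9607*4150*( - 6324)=2^3*3^1*5^2*13^1*17^1 *31^1*83^1*739^1 = 252131872200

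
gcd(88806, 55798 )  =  2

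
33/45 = 11/15 = 0.73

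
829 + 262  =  1091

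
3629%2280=1349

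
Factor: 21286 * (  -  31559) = - 671764874 = - 2^1*11^1*19^1*29^1*151^1*367^1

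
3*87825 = 263475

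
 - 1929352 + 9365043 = 7435691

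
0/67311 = 0 = 0.00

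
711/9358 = 711/9358 = 0.08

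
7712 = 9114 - 1402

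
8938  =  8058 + 880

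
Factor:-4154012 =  - 2^2*1038503^1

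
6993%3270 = 453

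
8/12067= 8/12067  =  0.00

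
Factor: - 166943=-7^2*3407^1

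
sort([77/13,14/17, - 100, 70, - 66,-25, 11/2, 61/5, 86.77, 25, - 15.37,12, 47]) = [- 100, - 66,-25, - 15.37, 14/17,11/2, 77/13, 12, 61/5, 25,47  ,  70, 86.77]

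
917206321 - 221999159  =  695207162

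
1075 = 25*43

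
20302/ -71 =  - 20302/71 = -  285.94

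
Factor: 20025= 3^2*5^2 * 89^1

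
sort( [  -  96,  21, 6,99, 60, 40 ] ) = [ - 96, 6,  21, 40,60, 99 ] 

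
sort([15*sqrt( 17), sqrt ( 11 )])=[ sqrt( 11),15*sqrt( 17 ) ] 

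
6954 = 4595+2359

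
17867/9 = 17867/9 = 1985.22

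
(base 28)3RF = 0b110000110011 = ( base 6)22243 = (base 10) 3123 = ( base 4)300303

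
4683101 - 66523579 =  - 61840478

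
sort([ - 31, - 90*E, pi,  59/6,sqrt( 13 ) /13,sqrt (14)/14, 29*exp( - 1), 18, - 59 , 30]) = [ - 90*E , - 59,-31,sqrt(  14 ) /14, sqrt( 13 ) /13, pi , 59/6,29*exp( - 1),18,30 ] 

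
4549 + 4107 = 8656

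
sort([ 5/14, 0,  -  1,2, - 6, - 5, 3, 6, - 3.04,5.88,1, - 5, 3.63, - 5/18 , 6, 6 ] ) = [ - 6,  -  5, - 5,-3.04,-1, - 5/18, 0,5/14, 1,2,3,3.63, 5.88,6, 6, 6 ] 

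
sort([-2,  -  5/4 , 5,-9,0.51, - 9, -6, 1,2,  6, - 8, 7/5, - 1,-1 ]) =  [ - 9, - 9,  -  8, - 6, - 2, - 5/4, - 1, - 1 , 0.51, 1, 7/5, 2,  5,6]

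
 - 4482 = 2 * (-2241 ) 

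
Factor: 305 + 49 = 2^1*3^1*59^1 = 354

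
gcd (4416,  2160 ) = 48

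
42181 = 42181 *1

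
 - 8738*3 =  - 26214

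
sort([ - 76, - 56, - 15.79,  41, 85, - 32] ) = [  -  76 , - 56, - 32,  -  15.79, 41, 85 ]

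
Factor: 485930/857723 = 2^1*5^1*48593^1*857723^(  -  1)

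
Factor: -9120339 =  - 3^2*163^1*6217^1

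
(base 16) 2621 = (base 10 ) 9761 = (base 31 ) a4r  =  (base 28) CCH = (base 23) IA9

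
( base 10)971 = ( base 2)1111001011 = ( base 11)803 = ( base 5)12341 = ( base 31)10A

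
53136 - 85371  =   - 32235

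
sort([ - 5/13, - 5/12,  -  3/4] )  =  [ - 3/4, - 5/12, - 5/13 ]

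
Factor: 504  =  2^3*3^2*7^1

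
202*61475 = 12417950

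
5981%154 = 129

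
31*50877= 1577187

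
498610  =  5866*85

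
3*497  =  1491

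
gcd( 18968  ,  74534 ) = 2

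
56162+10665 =66827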